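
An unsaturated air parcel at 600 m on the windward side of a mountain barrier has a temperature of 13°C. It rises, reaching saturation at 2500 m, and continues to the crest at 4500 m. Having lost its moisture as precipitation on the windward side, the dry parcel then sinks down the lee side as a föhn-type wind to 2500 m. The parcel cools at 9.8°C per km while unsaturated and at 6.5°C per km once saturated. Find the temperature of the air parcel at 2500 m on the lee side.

600 → 2500 m (dry, 9.8°C/km): ΔT = -9.8 × 1.9 = -18.62°C → T = -5.62°C
2500 → 4500 m (saturated, 6.5°C/km): ΔT = -6.5 × 2 = -13°C → T = -18.62°C
4500 → 2500 m (dry descent, 9.8°C/km): ΔT = +9.8 × 2 = +19.6°C → T = 0.98°C

0.98°C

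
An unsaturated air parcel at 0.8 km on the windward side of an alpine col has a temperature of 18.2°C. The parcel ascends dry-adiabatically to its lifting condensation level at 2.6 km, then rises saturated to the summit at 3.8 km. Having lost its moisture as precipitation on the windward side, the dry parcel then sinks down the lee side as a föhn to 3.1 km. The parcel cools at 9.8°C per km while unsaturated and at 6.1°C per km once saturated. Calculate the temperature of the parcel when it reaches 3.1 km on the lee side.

0.1°C

800–2600 m, dry: Δz = 1.8 km ⇒ ΔT = -17.64°C; T = 0.56°C
2600–3800 m, saturated: Δz = 1.2 km ⇒ ΔT = -7.32°C; T = -6.76°C
3800–3100 m, dry descent: Δz = 0.7 km ⇒ ΔT = +6.86°C; T = 0.1°C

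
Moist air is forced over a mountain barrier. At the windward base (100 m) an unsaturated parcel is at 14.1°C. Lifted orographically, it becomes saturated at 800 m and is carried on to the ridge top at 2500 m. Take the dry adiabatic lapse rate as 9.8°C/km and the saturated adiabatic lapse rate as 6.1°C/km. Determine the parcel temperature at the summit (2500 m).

100 → 800 m (dry, 9.8°C/km): ΔT = -9.8 × 0.7 = -6.86°C → T = 7.24°C
800 → 2500 m (saturated, 6.1°C/km): ΔT = -6.1 × 1.7 = -10.37°C → T = -3.13°C

-3.13°C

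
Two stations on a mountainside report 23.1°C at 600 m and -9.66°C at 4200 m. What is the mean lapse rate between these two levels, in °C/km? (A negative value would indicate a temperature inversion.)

9.1°C/km

Γ = −ΔT/Δz = (23.1 − (-9.66)) / (4200 − 600) m
  = 32.76°C / 3.6 km = 9.1°C/km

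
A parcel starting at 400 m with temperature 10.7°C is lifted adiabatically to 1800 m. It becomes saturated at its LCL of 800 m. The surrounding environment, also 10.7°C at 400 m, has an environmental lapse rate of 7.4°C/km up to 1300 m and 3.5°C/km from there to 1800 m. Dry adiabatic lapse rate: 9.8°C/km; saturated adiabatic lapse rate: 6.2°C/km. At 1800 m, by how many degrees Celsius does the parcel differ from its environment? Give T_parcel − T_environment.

Parcel:
  Dry to 800 m: -9.8 × 0.4 km = -3.92°C, so T = 6.78°C.
  Saturated to 1800 m: -6.2 × 1 km = -6.2°C, so T = 0.58°C.
Environment:
  Environment, lower layer to 1300 m: -7.4 × 0.9 km = -6.66°C, so T = 4.04°C.
  Environment, upper layer to 1800 m: -3.5 × 0.5 km = -1.75°C, so T = 2.29°C.
T_parcel − T_env = 0.58 − 2.29 = -1.71°C

-1.71°C (parcel cooler than environment)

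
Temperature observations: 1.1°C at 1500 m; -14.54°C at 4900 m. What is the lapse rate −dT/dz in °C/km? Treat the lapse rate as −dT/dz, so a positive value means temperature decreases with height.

4.6°C/km

Γ = −ΔT/Δz = (1.1 − (-14.54)) / (4900 − 1500) m
  = 15.64°C / 3.4 km = 4.6°C/km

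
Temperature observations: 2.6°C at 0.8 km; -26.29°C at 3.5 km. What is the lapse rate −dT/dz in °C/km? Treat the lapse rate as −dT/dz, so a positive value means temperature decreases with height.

10.7°C/km

Γ = −ΔT/Δz = (2.6 − (-26.29)) / (3500 − 800) m
  = 28.89°C / 2.7 km = 10.7°C/km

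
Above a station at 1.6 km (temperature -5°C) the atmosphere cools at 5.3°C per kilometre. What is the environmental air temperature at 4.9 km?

1600–4900 m, environmental: Δz = 3.3 km ⇒ ΔT = -17.49°C; T = -22.49°C

-22.49°C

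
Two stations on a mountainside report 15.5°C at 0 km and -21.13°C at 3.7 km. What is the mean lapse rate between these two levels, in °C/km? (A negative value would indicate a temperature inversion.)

Γ = −ΔT/Δz = (15.5 − (-21.13)) / (3700 − 0) m
  = 36.63°C / 3.7 km = 9.9°C/km

9.9°C/km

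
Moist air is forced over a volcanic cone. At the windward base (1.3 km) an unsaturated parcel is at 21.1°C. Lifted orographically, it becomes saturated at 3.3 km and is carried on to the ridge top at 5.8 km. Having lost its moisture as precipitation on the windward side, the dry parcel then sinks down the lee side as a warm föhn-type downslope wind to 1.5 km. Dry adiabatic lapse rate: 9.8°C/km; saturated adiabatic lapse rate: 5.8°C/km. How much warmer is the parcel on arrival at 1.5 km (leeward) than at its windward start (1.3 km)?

+8.04°C

From 1300 m to 3300 m (dry): cools by 9.8 × 2 = 19.6°C, giving 1.5°C.
From 3300 m to 5800 m (saturated): cools by 5.8 × 2.5 = 14.5°C, giving -13°C.
From 5800 m to 1500 m (dry descent): warms by 9.8 × 4.3 = 42.14°C, giving 29.14°C.
Net change vs windward start: 29.14 − 21.1 = +8.04°C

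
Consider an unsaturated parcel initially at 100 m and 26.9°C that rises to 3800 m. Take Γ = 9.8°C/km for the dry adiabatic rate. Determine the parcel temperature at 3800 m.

-9.36°C

100 → 3800 m (dry adiabatic, 9.8°C/km): ΔT = -9.8 × 3.7 = -36.26°C → T = -9.36°C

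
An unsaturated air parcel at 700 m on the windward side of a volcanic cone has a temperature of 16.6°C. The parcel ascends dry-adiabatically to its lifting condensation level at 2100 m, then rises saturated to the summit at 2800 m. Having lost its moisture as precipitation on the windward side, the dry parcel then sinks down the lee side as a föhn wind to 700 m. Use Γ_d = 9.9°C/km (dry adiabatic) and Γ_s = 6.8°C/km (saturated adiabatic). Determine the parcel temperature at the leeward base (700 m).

700 → 2100 m (dry, 9.9°C/km): ΔT = -9.9 × 1.4 = -13.86°C → T = 2.74°C
2100 → 2800 m (saturated, 6.8°C/km): ΔT = -6.8 × 0.7 = -4.76°C → T = -2.02°C
2800 → 700 m (dry descent, 9.9°C/km): ΔT = +9.9 × 2.1 = +20.79°C → T = 18.77°C

18.77°C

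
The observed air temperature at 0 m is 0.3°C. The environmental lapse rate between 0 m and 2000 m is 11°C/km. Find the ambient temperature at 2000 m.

-21.7°C

Environmental to 2000 m: -11 × 2 km = -22°C, so T = -21.7°C.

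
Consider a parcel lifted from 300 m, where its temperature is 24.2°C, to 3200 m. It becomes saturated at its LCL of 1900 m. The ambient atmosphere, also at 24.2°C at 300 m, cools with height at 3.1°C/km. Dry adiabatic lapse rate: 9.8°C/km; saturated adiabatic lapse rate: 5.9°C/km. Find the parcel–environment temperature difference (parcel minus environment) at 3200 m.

-14.36°C (parcel cooler than environment)

Parcel:
  300–1900 m, dry: Δz = 1.6 km ⇒ ΔT = -15.68°C; T = 8.52°C
  1900–3200 m, saturated: Δz = 1.3 km ⇒ ΔT = -7.67°C; T = 0.85°C
Environment:
  300–3200 m, environment: Δz = 2.9 km ⇒ ΔT = -8.99°C; T = 15.21°C
T_parcel − T_env = 0.85 − 15.21 = -14.36°C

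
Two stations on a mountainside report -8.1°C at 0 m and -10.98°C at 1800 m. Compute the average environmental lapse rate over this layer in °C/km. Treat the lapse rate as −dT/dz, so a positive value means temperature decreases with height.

Γ = −ΔT/Δz = (-8.1 − (-10.98)) / (1800 − 0) m
  = 2.88°C / 1.8 km = 1.6°C/km

1.6°C/km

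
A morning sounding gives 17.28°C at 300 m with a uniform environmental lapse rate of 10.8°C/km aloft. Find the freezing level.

1900 m

Height above start = (17.28 − 0) / 10.8 = 1.6 km
Altitude = 300 m + 1600 m = 1900 m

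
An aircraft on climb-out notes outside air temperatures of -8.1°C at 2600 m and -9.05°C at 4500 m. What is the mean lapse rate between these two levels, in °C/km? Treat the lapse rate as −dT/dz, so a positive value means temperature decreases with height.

0.5°C/km

Γ = −ΔT/Δz = (-8.1 − (-9.05)) / (4500 − 2600) m
  = 0.95°C / 1.9 km = 0.5°C/km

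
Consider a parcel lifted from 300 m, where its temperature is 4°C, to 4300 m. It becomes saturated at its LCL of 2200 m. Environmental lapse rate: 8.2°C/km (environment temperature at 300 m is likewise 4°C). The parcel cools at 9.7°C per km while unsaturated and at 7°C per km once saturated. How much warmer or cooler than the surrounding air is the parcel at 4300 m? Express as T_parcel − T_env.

Parcel:
  300–2200 m, dry: Δz = 1.9 km ⇒ ΔT = -18.43°C; T = -14.43°C
  2200–4300 m, saturated: Δz = 2.1 km ⇒ ΔT = -14.7°C; T = -29.13°C
Environment:
  300–4300 m, environment: Δz = 4 km ⇒ ΔT = -32.8°C; T = -28.8°C
T_parcel − T_env = -29.13 − (-28.8) = -0.33°C

-0.33°C (parcel cooler than environment)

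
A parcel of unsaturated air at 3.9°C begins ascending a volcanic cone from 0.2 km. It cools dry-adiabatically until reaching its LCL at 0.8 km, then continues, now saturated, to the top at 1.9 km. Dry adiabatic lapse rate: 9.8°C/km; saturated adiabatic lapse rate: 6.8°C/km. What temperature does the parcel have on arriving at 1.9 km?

-9.46°C

200 → 800 m (dry, 9.8°C/km): ΔT = -9.8 × 0.6 = -5.88°C → T = -1.98°C
800 → 1900 m (saturated, 6.8°C/km): ΔT = -6.8 × 1.1 = -7.48°C → T = -9.46°C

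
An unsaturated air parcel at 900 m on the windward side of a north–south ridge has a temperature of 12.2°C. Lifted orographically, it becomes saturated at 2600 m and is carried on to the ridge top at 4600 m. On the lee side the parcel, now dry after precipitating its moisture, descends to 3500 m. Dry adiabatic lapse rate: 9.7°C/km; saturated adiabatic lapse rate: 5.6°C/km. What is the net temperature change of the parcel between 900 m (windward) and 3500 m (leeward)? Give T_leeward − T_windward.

900 → 2600 m (dry, 9.7°C/km): ΔT = -9.7 × 1.7 = -16.49°C → T = -4.29°C
2600 → 4600 m (saturated, 5.6°C/km): ΔT = -5.6 × 2 = -11.2°C → T = -15.49°C
4600 → 3500 m (dry descent, 9.7°C/km): ΔT = +9.7 × 1.1 = +10.67°C → T = -4.82°C
Net change vs windward start: -4.82 − 12.2 = -17.02°C

-17.02°C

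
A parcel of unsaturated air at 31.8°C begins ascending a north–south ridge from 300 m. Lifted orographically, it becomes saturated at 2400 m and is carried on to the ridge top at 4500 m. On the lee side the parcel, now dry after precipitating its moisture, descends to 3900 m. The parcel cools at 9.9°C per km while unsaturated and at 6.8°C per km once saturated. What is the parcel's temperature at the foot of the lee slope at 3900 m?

300–2400 m, dry: Δz = 2.1 km ⇒ ΔT = -20.79°C; T = 11.01°C
2400–4500 m, saturated: Δz = 2.1 km ⇒ ΔT = -14.28°C; T = -3.27°C
4500–3900 m, dry descent: Δz = 0.6 km ⇒ ΔT = +5.94°C; T = 2.67°C

2.67°C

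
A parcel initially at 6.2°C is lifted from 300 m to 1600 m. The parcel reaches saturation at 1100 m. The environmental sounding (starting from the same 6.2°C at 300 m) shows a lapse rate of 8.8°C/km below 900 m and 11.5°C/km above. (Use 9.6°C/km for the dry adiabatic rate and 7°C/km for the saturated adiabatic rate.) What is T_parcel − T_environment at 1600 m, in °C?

Parcel:
  From 300 m to 1100 m (dry): cools by 9.6 × 0.8 = 7.68°C, giving -1.48°C.
  From 1100 m to 1600 m (saturated): cools by 7 × 0.5 = 3.5°C, giving -4.98°C.
Environment:
  From 300 m to 900 m (environment, lower layer): cools by 8.8 × 0.6 = 5.28°C, giving 0.92°C.
  From 900 m to 1600 m (environment, upper layer): cools by 11.5 × 0.7 = 8.05°C, giving -7.13°C.
T_parcel − T_env = -4.98 − (-7.13) = +2.15°C

+2.15°C (parcel warmer than environment)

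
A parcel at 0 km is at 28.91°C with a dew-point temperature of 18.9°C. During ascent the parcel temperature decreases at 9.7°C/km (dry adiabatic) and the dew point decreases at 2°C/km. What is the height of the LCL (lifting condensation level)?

1.3 km

T and T_d converge at 9.7 − 2 = 7.7°C per km
Height above start = (28.91 − 18.9) / 7.7 = 1.3 km
LCL altitude = 0 m + 1300 m = 1300 m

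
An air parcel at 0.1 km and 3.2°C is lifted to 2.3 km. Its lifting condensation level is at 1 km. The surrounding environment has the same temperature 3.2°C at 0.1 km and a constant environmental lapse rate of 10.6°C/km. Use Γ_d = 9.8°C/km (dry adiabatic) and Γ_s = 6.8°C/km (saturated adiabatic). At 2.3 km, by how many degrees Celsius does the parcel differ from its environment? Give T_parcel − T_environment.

Parcel:
  100–1000 m, dry: Δz = 0.9 km ⇒ ΔT = -8.82°C; T = -5.62°C
  1000–2300 m, saturated: Δz = 1.3 km ⇒ ΔT = -8.84°C; T = -14.46°C
Environment:
  100–2300 m, environment: Δz = 2.2 km ⇒ ΔT = -23.32°C; T = -20.12°C
T_parcel − T_env = -14.46 − (-20.12) = +5.66°C

+5.66°C (parcel warmer than environment)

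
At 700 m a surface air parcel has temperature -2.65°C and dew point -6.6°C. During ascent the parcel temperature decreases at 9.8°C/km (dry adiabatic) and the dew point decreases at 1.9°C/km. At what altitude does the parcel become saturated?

T and T_d converge at 9.8 − 1.9 = 7.9°C per km
Height above start = (-2.65 − (-6.6)) / 7.9 = 0.5 km
LCL altitude = 700 m + 500 m = 1200 m

1200 m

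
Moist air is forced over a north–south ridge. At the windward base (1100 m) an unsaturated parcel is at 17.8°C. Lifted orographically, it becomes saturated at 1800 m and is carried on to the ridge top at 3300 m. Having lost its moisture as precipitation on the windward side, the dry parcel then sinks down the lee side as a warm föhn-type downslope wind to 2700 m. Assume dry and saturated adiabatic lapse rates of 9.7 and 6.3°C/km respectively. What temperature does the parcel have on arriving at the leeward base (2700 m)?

7.38°C

Dry to 1800 m: -9.7 × 0.7 km = -6.79°C, so T = 11.01°C.
Saturated to 3300 m: -6.3 × 1.5 km = -9.45°C, so T = 1.56°C.
Dry descent to 2700 m: +9.7 × 0.6 km = +5.82°C, so T = 7.38°C.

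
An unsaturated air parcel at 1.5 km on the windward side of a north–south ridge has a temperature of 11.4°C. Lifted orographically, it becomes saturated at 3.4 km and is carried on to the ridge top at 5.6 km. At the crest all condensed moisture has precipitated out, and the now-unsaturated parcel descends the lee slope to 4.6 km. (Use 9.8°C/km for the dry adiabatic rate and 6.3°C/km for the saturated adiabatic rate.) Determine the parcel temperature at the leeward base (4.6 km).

-11.28°C

1500–3400 m, dry: Δz = 1.9 km ⇒ ΔT = -18.62°C; T = -7.22°C
3400–5600 m, saturated: Δz = 2.2 km ⇒ ΔT = -13.86°C; T = -21.08°C
5600–4600 m, dry descent: Δz = 1 km ⇒ ΔT = +9.8°C; T = -11.28°C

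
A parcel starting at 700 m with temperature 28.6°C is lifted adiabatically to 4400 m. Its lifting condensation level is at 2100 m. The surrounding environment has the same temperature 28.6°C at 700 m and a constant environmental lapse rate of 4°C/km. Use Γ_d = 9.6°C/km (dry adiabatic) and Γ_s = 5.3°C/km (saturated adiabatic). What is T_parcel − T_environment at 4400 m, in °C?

-10.83°C (parcel cooler than environment)

Parcel:
  700 → 2100 m (dry, 9.6°C/km): ΔT = -9.6 × 1.4 = -13.44°C → T = 15.16°C
  2100 → 4400 m (saturated, 5.3°C/km): ΔT = -5.3 × 2.3 = -12.19°C → T = 2.97°C
Environment:
  700 → 4400 m (environment, 4°C/km): ΔT = -4 × 3.7 = -14.8°C → T = 13.8°C
T_parcel − T_env = 2.97 − 13.8 = -10.83°C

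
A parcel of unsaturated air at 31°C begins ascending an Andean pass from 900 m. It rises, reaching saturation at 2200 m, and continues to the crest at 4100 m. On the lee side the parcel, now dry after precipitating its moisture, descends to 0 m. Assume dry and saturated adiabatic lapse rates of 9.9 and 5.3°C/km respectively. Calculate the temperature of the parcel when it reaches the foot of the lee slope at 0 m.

48.65°C

From 900 m to 2200 m (dry): cools by 9.9 × 1.3 = 12.87°C, giving 18.13°C.
From 2200 m to 4100 m (saturated): cools by 5.3 × 1.9 = 10.07°C, giving 8.06°C.
From 4100 m to 0 m (dry descent): warms by 9.9 × 4.1 = 40.59°C, giving 48.65°C.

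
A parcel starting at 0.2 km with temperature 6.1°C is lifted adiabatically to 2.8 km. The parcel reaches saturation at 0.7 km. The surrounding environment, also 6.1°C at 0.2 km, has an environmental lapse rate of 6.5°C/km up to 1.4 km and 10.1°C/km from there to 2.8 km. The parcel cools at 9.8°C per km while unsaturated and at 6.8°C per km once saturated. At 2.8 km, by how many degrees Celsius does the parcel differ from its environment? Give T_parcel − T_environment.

+2.76°C (parcel warmer than environment)

Parcel:
  200–700 m, dry: Δz = 0.5 km ⇒ ΔT = -4.9°C; T = 1.2°C
  700–2800 m, saturated: Δz = 2.1 km ⇒ ΔT = -14.28°C; T = -13.08°C
Environment:
  200–1400 m, environment, lower layer: Δz = 1.2 km ⇒ ΔT = -7.8°C; T = -1.7°C
  1400–2800 m, environment, upper layer: Δz = 1.4 km ⇒ ΔT = -14.14°C; T = -15.84°C
T_parcel − T_env = -13.08 − (-15.84) = +2.76°C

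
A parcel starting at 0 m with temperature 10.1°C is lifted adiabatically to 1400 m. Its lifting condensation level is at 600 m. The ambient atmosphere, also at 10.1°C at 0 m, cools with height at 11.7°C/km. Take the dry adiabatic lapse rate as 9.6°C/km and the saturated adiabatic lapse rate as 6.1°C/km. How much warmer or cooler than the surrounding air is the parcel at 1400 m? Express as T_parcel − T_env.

+5.74°C (parcel warmer than environment)

Parcel:
  From 0 m to 600 m (dry): cools by 9.6 × 0.6 = 5.76°C, giving 4.34°C.
  From 600 m to 1400 m (saturated): cools by 6.1 × 0.8 = 4.88°C, giving -0.54°C.
Environment:
  From 0 m to 1400 m (environment): cools by 11.7 × 1.4 = 16.38°C, giving -6.28°C.
T_parcel − T_env = -0.54 − (-6.28) = +5.74°C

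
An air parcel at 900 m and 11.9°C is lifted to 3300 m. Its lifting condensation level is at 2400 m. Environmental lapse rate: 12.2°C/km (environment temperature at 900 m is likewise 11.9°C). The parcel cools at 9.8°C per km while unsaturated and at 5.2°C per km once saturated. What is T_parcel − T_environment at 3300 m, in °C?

Parcel:
  900–2400 m, dry: Δz = 1.5 km ⇒ ΔT = -14.7°C; T = -2.8°C
  2400–3300 m, saturated: Δz = 0.9 km ⇒ ΔT = -4.68°C; T = -7.48°C
Environment:
  900–3300 m, environment: Δz = 2.4 km ⇒ ΔT = -29.28°C; T = -17.38°C
T_parcel − T_env = -7.48 − (-17.38) = +9.9°C

+9.9°C (parcel warmer than environment)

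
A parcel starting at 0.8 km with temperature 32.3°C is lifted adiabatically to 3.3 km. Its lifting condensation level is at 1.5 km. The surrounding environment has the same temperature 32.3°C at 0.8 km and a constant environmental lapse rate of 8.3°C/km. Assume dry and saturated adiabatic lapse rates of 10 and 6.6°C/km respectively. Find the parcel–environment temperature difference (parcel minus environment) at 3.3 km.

Parcel:
  800 → 1500 m (dry, 10°C/km): ΔT = -10 × 0.7 = -7°C → T = 25.3°C
  1500 → 3300 m (saturated, 6.6°C/km): ΔT = -6.6 × 1.8 = -11.88°C → T = 13.42°C
Environment:
  800 → 3300 m (environment, 8.3°C/km): ΔT = -8.3 × 2.5 = -20.75°C → T = 11.55°C
T_parcel − T_env = 13.42 − 11.55 = +1.87°C

+1.87°C (parcel warmer than environment)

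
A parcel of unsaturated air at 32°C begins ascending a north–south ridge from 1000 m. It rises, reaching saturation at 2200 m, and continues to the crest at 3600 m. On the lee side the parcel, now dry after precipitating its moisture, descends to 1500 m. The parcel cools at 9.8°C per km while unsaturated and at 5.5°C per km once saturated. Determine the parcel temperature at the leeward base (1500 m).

1000–2200 m, dry: Δz = 1.2 km ⇒ ΔT = -11.76°C; T = 20.24°C
2200–3600 m, saturated: Δz = 1.4 km ⇒ ΔT = -7.7°C; T = 12.54°C
3600–1500 m, dry descent: Δz = 2.1 km ⇒ ΔT = +20.58°C; T = 33.12°C

33.12°C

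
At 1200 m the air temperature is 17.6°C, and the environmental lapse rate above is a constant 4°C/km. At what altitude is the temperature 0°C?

Height above start = (17.6 − 0) / 4 = 4.4 km
Altitude = 1200 m + 4400 m = 5600 m

5600 m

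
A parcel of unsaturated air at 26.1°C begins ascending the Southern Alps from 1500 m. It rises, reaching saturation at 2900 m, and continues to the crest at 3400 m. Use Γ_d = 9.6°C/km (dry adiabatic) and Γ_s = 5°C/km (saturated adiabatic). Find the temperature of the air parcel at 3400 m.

1500–2900 m, dry: Δz = 1.4 km ⇒ ΔT = -13.44°C; T = 12.66°C
2900–3400 m, saturated: Δz = 0.5 km ⇒ ΔT = -2.5°C; T = 10.16°C

10.16°C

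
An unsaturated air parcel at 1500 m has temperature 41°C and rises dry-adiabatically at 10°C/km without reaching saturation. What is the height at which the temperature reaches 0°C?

Height above start = (41 − 0) / 10 = 4.1 km
Altitude = 1500 m + 4100 m = 5600 m

5600 m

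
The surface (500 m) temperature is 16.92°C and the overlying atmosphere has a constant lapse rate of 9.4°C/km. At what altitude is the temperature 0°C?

Height above start = (16.92 − 0) / 9.4 = 1.8 km
Altitude = 500 m + 1800 m = 2300 m

2300 m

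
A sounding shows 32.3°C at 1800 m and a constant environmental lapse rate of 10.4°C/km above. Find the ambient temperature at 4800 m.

1.1°C

Environmental to 4800 m: -10.4 × 3 km = -31.2°C, so T = 1.1°C.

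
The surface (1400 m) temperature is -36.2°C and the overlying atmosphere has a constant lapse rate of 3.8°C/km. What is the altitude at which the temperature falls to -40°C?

2400 m

Height above start = (-36.2 − (-40)) / 3.8 = 1 km
Altitude = 1400 m + 1000 m = 2400 m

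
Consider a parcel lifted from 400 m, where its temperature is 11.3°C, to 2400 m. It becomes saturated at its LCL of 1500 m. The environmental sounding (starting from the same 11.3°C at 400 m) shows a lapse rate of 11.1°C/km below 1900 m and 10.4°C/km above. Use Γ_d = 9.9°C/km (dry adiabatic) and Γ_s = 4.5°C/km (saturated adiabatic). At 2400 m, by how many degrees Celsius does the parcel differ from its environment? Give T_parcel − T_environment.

+6.91°C (parcel warmer than environment)

Parcel:
  400 → 1500 m (dry, 9.9°C/km): ΔT = -9.9 × 1.1 = -10.89°C → T = 0.41°C
  1500 → 2400 m (saturated, 4.5°C/km): ΔT = -4.5 × 0.9 = -4.05°C → T = -3.64°C
Environment:
  400 → 1900 m (environment, lower layer, 11.1°C/km): ΔT = -11.1 × 1.5 = -16.65°C → T = -5.35°C
  1900 → 2400 m (environment, upper layer, 10.4°C/km): ΔT = -10.4 × 0.5 = -5.2°C → T = -10.55°C
T_parcel − T_env = -3.64 − (-10.55) = +6.91°C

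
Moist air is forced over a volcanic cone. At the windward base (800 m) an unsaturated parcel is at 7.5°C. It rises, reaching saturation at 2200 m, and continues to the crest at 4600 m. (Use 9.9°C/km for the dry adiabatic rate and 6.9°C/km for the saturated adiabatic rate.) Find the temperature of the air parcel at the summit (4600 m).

Dry to 2200 m: -9.9 × 1.4 km = -13.86°C, so T = -6.36°C.
Saturated to 4600 m: -6.9 × 2.4 km = -16.56°C, so T = -22.92°C.

-22.92°C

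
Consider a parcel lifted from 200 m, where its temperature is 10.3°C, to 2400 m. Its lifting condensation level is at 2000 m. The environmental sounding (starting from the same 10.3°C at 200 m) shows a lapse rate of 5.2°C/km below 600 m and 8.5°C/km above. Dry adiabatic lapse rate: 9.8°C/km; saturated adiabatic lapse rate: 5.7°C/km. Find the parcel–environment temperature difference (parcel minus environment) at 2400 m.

Parcel:
  From 200 m to 2000 m (dry): cools by 9.8 × 1.8 = 17.64°C, giving -7.34°C.
  From 2000 m to 2400 m (saturated): cools by 5.7 × 0.4 = 2.28°C, giving -9.62°C.
Environment:
  From 200 m to 600 m (environment, lower layer): cools by 5.2 × 0.4 = 2.08°C, giving 8.22°C.
  From 600 m to 2400 m (environment, upper layer): cools by 8.5 × 1.8 = 15.3°C, giving -7.08°C.
T_parcel − T_env = -9.62 − (-7.08) = -2.54°C

-2.54°C (parcel cooler than environment)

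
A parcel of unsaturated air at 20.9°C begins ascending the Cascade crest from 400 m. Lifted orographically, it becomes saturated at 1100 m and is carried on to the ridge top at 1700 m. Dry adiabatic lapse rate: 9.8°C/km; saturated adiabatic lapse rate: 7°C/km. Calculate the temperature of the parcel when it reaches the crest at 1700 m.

400 → 1100 m (dry, 9.8°C/km): ΔT = -9.8 × 0.7 = -6.86°C → T = 14.04°C
1100 → 1700 m (saturated, 7°C/km): ΔT = -7 × 0.6 = -4.2°C → T = 9.84°C

9.84°C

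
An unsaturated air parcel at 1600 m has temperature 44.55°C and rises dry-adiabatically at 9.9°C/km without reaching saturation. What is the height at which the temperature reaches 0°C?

6100 m

Height above start = (44.55 − 0) / 9.9 = 4.5 km
Altitude = 1600 m + 4500 m = 6100 m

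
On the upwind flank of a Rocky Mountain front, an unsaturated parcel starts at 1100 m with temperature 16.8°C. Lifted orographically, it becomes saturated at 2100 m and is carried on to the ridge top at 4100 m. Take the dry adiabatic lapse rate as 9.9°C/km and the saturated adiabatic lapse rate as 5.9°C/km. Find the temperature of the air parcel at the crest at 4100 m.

From 1100 m to 2100 m (dry): cools by 9.9 × 1 = 9.9°C, giving 6.9°C.
From 2100 m to 4100 m (saturated): cools by 5.9 × 2 = 11.8°C, giving -4.9°C.

-4.9°C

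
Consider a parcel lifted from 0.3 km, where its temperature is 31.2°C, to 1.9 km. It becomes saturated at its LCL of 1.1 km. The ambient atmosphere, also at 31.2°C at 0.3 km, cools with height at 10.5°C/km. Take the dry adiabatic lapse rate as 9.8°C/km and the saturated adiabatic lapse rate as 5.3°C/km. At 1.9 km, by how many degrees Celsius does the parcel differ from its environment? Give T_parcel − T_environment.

Parcel:
  300 → 1100 m (dry, 9.8°C/km): ΔT = -9.8 × 0.8 = -7.84°C → T = 23.36°C
  1100 → 1900 m (saturated, 5.3°C/km): ΔT = -5.3 × 0.8 = -4.24°C → T = 19.12°C
Environment:
  300 → 1900 m (environment, 10.5°C/km): ΔT = -10.5 × 1.6 = -16.8°C → T = 14.4°C
T_parcel − T_env = 19.12 − 14.4 = +4.72°C

+4.72°C (parcel warmer than environment)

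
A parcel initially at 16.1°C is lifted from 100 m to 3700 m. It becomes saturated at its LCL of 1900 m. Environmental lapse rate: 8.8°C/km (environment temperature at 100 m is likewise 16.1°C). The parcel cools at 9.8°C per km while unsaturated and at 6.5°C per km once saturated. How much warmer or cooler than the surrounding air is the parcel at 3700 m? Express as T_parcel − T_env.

+2.34°C (parcel warmer than environment)

Parcel:
  From 100 m to 1900 m (dry): cools by 9.8 × 1.8 = 17.64°C, giving -1.54°C.
  From 1900 m to 3700 m (saturated): cools by 6.5 × 1.8 = 11.7°C, giving -13.24°C.
Environment:
  From 100 m to 3700 m (environment): cools by 8.8 × 3.6 = 31.68°C, giving -15.58°C.
T_parcel − T_env = -13.24 − (-15.58) = +2.34°C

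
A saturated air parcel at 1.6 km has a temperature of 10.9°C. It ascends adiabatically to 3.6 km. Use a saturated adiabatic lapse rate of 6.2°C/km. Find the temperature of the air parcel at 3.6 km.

-1.5°C

1600–3600 m, saturated adiabatic: Δz = 2 km ⇒ ΔT = -12.4°C; T = -1.5°C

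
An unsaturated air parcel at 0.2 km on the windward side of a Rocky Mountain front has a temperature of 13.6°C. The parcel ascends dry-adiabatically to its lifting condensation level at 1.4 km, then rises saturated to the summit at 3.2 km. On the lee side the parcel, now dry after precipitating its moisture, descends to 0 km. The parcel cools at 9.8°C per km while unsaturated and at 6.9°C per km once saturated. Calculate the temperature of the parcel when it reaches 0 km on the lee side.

20.78°C

200 → 1400 m (dry, 9.8°C/km): ΔT = -9.8 × 1.2 = -11.76°C → T = 1.84°C
1400 → 3200 m (saturated, 6.9°C/km): ΔT = -6.9 × 1.8 = -12.42°C → T = -10.58°C
3200 → 0 m (dry descent, 9.8°C/km): ΔT = +9.8 × 3.2 = +31.36°C → T = 20.78°C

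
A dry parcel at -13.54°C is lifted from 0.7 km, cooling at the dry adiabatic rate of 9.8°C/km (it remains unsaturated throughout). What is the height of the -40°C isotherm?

3.4 km

Height above start = (-13.54 − (-40)) / 9.8 = 2.7 km
Altitude = 700 m + 2700 m = 3400 m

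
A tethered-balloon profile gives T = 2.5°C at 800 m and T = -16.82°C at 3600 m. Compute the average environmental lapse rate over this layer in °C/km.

6.9°C/km

Γ = −ΔT/Δz = (2.5 − (-16.82)) / (3600 − 800) m
  = 19.32°C / 2.8 km = 6.9°C/km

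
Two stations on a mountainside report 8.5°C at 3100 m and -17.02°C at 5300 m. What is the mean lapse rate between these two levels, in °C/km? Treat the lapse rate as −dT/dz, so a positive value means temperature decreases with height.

Γ = −ΔT/Δz = (8.5 − (-17.02)) / (5300 − 3100) m
  = 25.52°C / 2.2 km = 11.6°C/km

11.6°C/km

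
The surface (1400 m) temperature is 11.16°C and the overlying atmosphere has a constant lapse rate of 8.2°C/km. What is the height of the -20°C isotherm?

5200 m

Height above start = (11.16 − (-20)) / 8.2 = 3.8 km
Altitude = 1400 m + 3800 m = 5200 m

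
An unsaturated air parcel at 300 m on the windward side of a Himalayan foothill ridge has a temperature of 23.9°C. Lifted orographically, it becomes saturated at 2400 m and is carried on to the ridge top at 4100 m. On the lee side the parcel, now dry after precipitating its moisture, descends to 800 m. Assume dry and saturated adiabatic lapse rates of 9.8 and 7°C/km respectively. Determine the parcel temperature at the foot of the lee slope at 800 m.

23.76°C

Dry to 2400 m: -9.8 × 2.1 km = -20.58°C, so T = 3.32°C.
Saturated to 4100 m: -7 × 1.7 km = -11.9°C, so T = -8.58°C.
Dry descent to 800 m: +9.8 × 3.3 km = +32.34°C, so T = 23.76°C.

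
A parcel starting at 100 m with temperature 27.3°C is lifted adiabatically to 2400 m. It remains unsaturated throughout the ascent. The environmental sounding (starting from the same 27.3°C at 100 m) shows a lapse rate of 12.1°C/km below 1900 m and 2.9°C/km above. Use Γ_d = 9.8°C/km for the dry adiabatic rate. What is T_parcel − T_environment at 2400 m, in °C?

Parcel:
  Dry to 2400 m: -9.8 × 2.3 km = -22.54°C, so T = 4.76°C.
Environment:
  Environment, lower layer to 1900 m: -12.1 × 1.8 km = -21.78°C, so T = 5.52°C.
  Environment, upper layer to 2400 m: -2.9 × 0.5 km = -1.45°C, so T = 4.07°C.
T_parcel − T_env = 4.76 − 4.07 = +0.69°C

+0.69°C (parcel warmer than environment)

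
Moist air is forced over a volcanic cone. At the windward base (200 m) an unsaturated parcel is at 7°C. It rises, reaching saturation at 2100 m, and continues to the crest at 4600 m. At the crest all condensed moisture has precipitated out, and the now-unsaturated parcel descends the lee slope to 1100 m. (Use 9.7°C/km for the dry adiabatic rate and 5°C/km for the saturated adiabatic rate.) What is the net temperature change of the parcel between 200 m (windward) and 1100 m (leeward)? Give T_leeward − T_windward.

+3.02°C

200 → 2100 m (dry, 9.7°C/km): ΔT = -9.7 × 1.9 = -18.43°C → T = -11.43°C
2100 → 4600 m (saturated, 5°C/km): ΔT = -5 × 2.5 = -12.5°C → T = -23.93°C
4600 → 1100 m (dry descent, 9.7°C/km): ΔT = +9.7 × 3.5 = +33.95°C → T = 10.02°C
Net change vs windward start: 10.02 − 7 = +3.02°C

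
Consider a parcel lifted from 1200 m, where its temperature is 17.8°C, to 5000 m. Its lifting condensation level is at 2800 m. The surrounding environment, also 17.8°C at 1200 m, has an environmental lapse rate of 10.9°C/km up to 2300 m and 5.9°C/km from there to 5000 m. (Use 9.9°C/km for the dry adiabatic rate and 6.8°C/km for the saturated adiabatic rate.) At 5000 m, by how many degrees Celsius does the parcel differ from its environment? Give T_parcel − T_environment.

-2.88°C (parcel cooler than environment)

Parcel:
  From 1200 m to 2800 m (dry): cools by 9.9 × 1.6 = 15.84°C, giving 1.96°C.
  From 2800 m to 5000 m (saturated): cools by 6.8 × 2.2 = 14.96°C, giving -13°C.
Environment:
  From 1200 m to 2300 m (environment, lower layer): cools by 10.9 × 1.1 = 11.99°C, giving 5.81°C.
  From 2300 m to 5000 m (environment, upper layer): cools by 5.9 × 2.7 = 15.93°C, giving -10.12°C.
T_parcel − T_env = -13 − (-10.12) = -2.88°C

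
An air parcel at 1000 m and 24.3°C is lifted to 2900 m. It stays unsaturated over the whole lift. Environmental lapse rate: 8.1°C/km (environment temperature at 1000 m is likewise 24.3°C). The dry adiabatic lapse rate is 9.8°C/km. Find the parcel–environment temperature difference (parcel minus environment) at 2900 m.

Parcel:
  1000–2900 m, dry: Δz = 1.9 km ⇒ ΔT = -18.62°C; T = 5.68°C
Environment:
  1000–2900 m, environment: Δz = 1.9 km ⇒ ΔT = -15.39°C; T = 8.91°C
T_parcel − T_env = 5.68 − 8.91 = -3.23°C

-3.23°C (parcel cooler than environment)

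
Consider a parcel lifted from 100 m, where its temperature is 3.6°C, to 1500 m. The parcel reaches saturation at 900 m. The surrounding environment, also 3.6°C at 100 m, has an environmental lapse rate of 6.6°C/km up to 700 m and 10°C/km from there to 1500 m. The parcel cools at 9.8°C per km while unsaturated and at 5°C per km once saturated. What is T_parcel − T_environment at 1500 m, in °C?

+1.12°C (parcel warmer than environment)

Parcel:
  Dry to 900 m: -9.8 × 0.8 km = -7.84°C, so T = -4.24°C.
  Saturated to 1500 m: -5 × 0.6 km = -3°C, so T = -7.24°C.
Environment:
  Environment, lower layer to 700 m: -6.6 × 0.6 km = -3.96°C, so T = -0.36°C.
  Environment, upper layer to 1500 m: -10 × 0.8 km = -8°C, so T = -8.36°C.
T_parcel − T_env = -7.24 − (-8.36) = +1.12°C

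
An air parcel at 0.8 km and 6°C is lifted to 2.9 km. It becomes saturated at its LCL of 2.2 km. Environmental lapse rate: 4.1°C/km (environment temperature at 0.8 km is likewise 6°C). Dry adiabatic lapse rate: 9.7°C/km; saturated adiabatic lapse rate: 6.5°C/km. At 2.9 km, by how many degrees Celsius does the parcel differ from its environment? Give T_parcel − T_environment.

Parcel:
  From 800 m to 2200 m (dry): cools by 9.7 × 1.4 = 13.58°C, giving -7.58°C.
  From 2200 m to 2900 m (saturated): cools by 6.5 × 0.7 = 4.55°C, giving -12.13°C.
Environment:
  From 800 m to 2900 m (environment): cools by 4.1 × 2.1 = 8.61°C, giving -2.61°C.
T_parcel − T_env = -12.13 − (-2.61) = -9.52°C

-9.52°C (parcel cooler than environment)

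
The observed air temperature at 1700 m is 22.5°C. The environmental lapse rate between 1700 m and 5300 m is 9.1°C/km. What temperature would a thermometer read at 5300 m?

-10.26°C

1700–5300 m, environmental: Δz = 3.6 km ⇒ ΔT = -32.76°C; T = -10.26°C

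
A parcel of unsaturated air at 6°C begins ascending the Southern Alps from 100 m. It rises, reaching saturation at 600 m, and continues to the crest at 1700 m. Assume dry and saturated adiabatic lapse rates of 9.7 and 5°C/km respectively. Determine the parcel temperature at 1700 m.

100 → 600 m (dry, 9.7°C/km): ΔT = -9.7 × 0.5 = -4.85°C → T = 1.15°C
600 → 1700 m (saturated, 5°C/km): ΔT = -5 × 1.1 = -5.5°C → T = -4.35°C

-4.35°C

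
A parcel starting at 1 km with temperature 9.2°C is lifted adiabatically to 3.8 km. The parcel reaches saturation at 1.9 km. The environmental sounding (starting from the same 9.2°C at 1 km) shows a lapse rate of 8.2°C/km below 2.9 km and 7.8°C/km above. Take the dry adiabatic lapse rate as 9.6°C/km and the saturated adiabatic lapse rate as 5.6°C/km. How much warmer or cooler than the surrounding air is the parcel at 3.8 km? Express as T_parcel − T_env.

+3.32°C (parcel warmer than environment)

Parcel:
  From 1000 m to 1900 m (dry): cools by 9.6 × 0.9 = 8.64°C, giving 0.56°C.
  From 1900 m to 3800 m (saturated): cools by 5.6 × 1.9 = 10.64°C, giving -10.08°C.
Environment:
  From 1000 m to 2900 m (environment, lower layer): cools by 8.2 × 1.9 = 15.58°C, giving -6.38°C.
  From 2900 m to 3800 m (environment, upper layer): cools by 7.8 × 0.9 = 7.02°C, giving -13.4°C.
T_parcel − T_env = -10.08 − (-13.4) = +3.32°C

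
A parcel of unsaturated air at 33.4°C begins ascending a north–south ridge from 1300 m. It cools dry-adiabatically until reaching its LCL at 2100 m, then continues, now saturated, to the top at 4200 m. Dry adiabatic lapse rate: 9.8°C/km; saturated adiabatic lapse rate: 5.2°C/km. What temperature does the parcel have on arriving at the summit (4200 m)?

14.64°C

Dry to 2100 m: -9.8 × 0.8 km = -7.84°C, so T = 25.56°C.
Saturated to 4200 m: -5.2 × 2.1 km = -10.92°C, so T = 14.64°C.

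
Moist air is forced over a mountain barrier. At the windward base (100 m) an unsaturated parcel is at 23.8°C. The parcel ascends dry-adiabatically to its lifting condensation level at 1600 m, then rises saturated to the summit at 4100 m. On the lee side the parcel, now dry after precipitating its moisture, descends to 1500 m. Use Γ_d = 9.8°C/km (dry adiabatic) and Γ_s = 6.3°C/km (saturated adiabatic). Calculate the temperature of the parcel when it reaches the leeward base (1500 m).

18.83°C

100–1600 m, dry: Δz = 1.5 km ⇒ ΔT = -14.7°C; T = 9.1°C
1600–4100 m, saturated: Δz = 2.5 km ⇒ ΔT = -15.75°C; T = -6.65°C
4100–1500 m, dry descent: Δz = 2.6 km ⇒ ΔT = +25.48°C; T = 18.83°C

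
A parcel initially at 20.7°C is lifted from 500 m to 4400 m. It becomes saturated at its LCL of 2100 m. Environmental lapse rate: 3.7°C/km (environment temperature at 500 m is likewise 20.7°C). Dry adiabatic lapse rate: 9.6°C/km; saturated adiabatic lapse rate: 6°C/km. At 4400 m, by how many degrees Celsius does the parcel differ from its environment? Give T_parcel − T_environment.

Parcel:
  500–2100 m, dry: Δz = 1.6 km ⇒ ΔT = -15.36°C; T = 5.34°C
  2100–4400 m, saturated: Δz = 2.3 km ⇒ ΔT = -13.8°C; T = -8.46°C
Environment:
  500–4400 m, environment: Δz = 3.9 km ⇒ ΔT = -14.43°C; T = 6.27°C
T_parcel − T_env = -8.46 − 6.27 = -14.73°C

-14.73°C (parcel cooler than environment)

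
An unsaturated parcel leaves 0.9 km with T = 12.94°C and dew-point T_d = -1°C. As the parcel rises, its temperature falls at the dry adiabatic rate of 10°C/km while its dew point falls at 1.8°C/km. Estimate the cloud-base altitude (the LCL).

2.6 km

T and T_d converge at 10 − 1.8 = 8.2°C per km
Height above start = (12.94 − (-1)) / 8.2 = 1.7 km
LCL altitude = 900 m + 1700 m = 2600 m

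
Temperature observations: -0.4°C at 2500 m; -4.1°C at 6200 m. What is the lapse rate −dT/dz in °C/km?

1°C/km

Γ = −ΔT/Δz = (-0.4 − (-4.1)) / (6200 − 2500) m
  = 3.7°C / 3.7 km = 1°C/km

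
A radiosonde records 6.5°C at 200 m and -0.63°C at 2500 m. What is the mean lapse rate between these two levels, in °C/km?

3.1°C/km

Γ = −ΔT/Δz = (6.5 − (-0.63)) / (2500 − 200) m
  = 7.13°C / 2.3 km = 3.1°C/km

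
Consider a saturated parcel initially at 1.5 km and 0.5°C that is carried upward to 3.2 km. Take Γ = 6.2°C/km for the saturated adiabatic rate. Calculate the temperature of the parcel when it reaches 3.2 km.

Saturated adiabatic to 3200 m: -6.2 × 1.7 km = -10.54°C, so T = -10.04°C.

-10.04°C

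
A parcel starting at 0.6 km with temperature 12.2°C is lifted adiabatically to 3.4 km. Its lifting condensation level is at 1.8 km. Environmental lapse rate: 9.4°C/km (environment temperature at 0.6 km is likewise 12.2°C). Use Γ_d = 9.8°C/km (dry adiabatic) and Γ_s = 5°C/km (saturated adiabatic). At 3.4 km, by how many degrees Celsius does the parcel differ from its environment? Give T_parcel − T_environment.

+6.56°C (parcel warmer than environment)

Parcel:
  600–1800 m, dry: Δz = 1.2 km ⇒ ΔT = -11.76°C; T = 0.44°C
  1800–3400 m, saturated: Δz = 1.6 km ⇒ ΔT = -8°C; T = -7.56°C
Environment:
  600–3400 m, environment: Δz = 2.8 km ⇒ ΔT = -26.32°C; T = -14.12°C
T_parcel − T_env = -7.56 − (-14.12) = +6.56°C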